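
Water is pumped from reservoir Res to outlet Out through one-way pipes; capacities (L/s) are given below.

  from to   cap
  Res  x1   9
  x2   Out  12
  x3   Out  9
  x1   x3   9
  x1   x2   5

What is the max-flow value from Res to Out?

Augment Res→x1→x2→Out: bottleneck 5, flow now 5.
Augment Res→x1→x3→Out: bottleneck 4, flow now 9.
No augmenting path remains; maximum flow = 9.
In the residual graph, reachable from Res: {Res}.
Min-cut edges: Res→x1 (9); capacity 9 = 9.
This cut is saturated, so no flow can exceed 9.

9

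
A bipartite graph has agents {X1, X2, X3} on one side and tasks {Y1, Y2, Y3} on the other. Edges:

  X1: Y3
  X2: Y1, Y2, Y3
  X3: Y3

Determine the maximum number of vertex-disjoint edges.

Unit-capacity flow: source→left, listed edges, right→sink; max matching = max flow.
Augmenting path X1→Y3 (+1); matched 1.
Augmenting path X2→Y1 (+1); matched 2.
No augmenting path remains; maximum matching = 2.
König certificate: {X2, Y3} is a vertex cover of size 2 (every listed pair touches it), so no matching can be larger.

2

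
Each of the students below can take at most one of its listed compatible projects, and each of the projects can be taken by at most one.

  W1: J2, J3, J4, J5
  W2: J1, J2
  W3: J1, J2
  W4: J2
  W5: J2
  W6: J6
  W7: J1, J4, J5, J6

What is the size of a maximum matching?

5

Unit-capacity flow: source→left, listed edges, right→sink; max matching = max flow.
Augmenting path W1→J2 (+1); matched 1.
Augmenting path W2→J1 (+1); matched 2.
Augmenting path W6→J6 (+1); matched 3.
Augmenting path W7→J4 (+1); matched 4.
Augmenting path W3→J2→W1→J3 (+1); matched 5.
No augmenting path remains; maximum matching = 5.
König certificate: {W1, W6, W7, J1, J2} is a vertex cover of size 5 (every listed pair touches it), so no matching can be larger.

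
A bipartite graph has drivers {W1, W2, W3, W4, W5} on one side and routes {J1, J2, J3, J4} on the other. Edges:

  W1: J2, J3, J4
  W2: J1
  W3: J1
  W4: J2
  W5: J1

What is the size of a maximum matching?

3

Unit-capacity flow: source→left, listed edges, right→sink; max matching = max flow.
Augmenting path W1→J2 (+1); matched 1.
Augmenting path W2→J1 (+1); matched 2.
Augmenting path W4→J2→W1→J3 (+1); matched 3.
No augmenting path remains; maximum matching = 3.
König certificate: {W1, W4, J1} is a vertex cover of size 3 (every listed pair touches it), so no matching can be larger.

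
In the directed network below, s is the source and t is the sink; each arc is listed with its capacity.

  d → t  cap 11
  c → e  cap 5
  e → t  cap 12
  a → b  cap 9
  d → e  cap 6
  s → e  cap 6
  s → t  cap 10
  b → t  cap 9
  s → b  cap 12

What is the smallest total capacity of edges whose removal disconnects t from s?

25

Augment s→t: bottleneck 10, flow now 10.
Augment s→b→t: bottleneck 9, flow now 19.
Augment s→e→t: bottleneck 6, flow now 25.
No augmenting path remains; maximum flow = 25.
By max-flow min-cut, the minimum cut capacity equals the max flow.
In the residual graph, reachable from s: {s, b}.
Min-cut edges: s→e (6), s→t (10), b→t (9); capacity 6 + 10 + 9 = 25.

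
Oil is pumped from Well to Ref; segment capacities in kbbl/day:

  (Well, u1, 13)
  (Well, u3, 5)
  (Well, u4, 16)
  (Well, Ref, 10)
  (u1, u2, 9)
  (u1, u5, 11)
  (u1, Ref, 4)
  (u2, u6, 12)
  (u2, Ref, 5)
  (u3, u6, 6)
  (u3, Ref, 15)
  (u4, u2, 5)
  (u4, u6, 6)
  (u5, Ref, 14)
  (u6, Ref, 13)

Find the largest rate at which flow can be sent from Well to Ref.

39

Augment Well→Ref: bottleneck 10, flow now 10.
Augment Well→u1→Ref: bottleneck 4, flow now 14.
Augment Well→u3→Ref: bottleneck 5, flow now 19.
Augment Well→u1→u2→Ref: bottleneck 5, flow now 24.
Augment Well→u1→u5→Ref: bottleneck 4, flow now 28.
Augment Well→u4→u6→Ref: bottleneck 6, flow now 34.
Augment Well→u4→u2→u6→Ref: bottleneck 5, flow now 39.
No augmenting path remains; maximum flow = 39.
In the residual graph, reachable from Well: {Well, u4}.
Min-cut edges: Well→u1 (13), Well→u3 (5), Well→Ref (10), u4→u2 (5), u4→u6 (6); capacity 13 + 5 + 10 + 5 + 6 = 39.
This cut is saturated, so no flow can exceed 39.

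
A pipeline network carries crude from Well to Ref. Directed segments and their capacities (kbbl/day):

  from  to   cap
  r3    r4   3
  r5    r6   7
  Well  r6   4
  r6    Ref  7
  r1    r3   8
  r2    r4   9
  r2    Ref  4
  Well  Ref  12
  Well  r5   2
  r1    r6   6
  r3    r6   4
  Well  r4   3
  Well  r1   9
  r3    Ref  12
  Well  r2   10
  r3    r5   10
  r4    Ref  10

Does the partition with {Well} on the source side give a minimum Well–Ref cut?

Given cut capacity: 9 + 10 + 3 + 2 + 4 + 12 = 40.
Augment Well→Ref: bottleneck 12, flow now 12.
Augment Well→r2→Ref: bottleneck 4, flow now 16.
Augment Well→r4→Ref: bottleneck 3, flow now 19.
Augment Well→r6→Ref: bottleneck 4, flow now 23.
Augment Well→r1→r3→Ref: bottleneck 8, flow now 31.
Augment Well→r1→r6→Ref: bottleneck 1, flow now 32.
Augment Well→r2→r4→Ref: bottleneck 6, flow now 38.
Augment Well→r5→r6→Ref: bottleneck 2, flow now 40.
No augmenting path remains; maximum flow = 40.
Cut capacity 40 equals the max flow, so it is a minimum cut.

Yes — it is a minimum cut (capacity 40).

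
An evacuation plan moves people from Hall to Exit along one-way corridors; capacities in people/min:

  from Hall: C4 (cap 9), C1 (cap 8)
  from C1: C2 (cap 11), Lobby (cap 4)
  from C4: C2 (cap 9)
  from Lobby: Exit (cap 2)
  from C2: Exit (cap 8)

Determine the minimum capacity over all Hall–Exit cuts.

Augment Hall→C1→Lobby→Exit: bottleneck 2, flow now 2.
Augment Hall→C1→C2→Exit: bottleneck 6, flow now 8.
Augment Hall→C4→C2→Exit: bottleneck 2, flow now 10.
No augmenting path remains; maximum flow = 10.
By max-flow min-cut, the minimum cut capacity equals the max flow.
In the residual graph, reachable from Hall: {Hall, C1, C4, Lobby, C2}.
Min-cut edges: Lobby→Exit (2), C2→Exit (8); capacity 2 + 8 = 10.

10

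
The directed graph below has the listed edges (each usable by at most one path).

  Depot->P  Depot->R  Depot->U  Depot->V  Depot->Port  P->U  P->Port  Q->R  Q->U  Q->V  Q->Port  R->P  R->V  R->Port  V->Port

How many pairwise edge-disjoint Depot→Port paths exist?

4

Assign every edge capacity 1; by Menger, the answer equals the max flow.
Path Depot→Port (+1); total 1.
Path Depot→P→Port (+1); total 2.
Path Depot→R→Port (+1); total 3.
Path Depot→V→Port (+1); total 4.
No residual Depot→Port path; max flow = 4.
Certifying cut of size 4: {Depot→P, Depot→Port, Depot→R, Depot→V}.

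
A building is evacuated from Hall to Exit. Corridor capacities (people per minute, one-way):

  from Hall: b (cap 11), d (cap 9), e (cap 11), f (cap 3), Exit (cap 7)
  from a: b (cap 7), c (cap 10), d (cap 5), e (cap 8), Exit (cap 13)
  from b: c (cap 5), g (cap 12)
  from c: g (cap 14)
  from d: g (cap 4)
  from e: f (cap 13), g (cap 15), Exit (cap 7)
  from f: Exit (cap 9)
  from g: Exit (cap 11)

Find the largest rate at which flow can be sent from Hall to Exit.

32

Augment Hall→Exit: bottleneck 7, flow now 7.
Augment Hall→e→Exit: bottleneck 7, flow now 14.
Augment Hall→f→Exit: bottleneck 3, flow now 17.
Augment Hall→b→g→Exit: bottleneck 11, flow now 28.
Augment Hall→e→f→Exit: bottleneck 4, flow now 32.
No augmenting path remains; maximum flow = 32.
In the residual graph, reachable from Hall: {Hall, b, c, d, g}.
Min-cut edges: Hall→e (11), Hall→f (3), Hall→Exit (7), g→Exit (11); capacity 11 + 3 + 7 + 11 = 32.
This cut is saturated, so no flow can exceed 32.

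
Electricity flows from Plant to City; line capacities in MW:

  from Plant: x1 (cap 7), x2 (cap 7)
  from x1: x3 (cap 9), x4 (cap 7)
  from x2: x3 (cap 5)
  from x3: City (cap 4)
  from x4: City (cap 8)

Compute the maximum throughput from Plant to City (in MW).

11

Augment Plant→x1→x3→City: bottleneck 4, flow now 4.
Augment Plant→x1→x4→City: bottleneck 3, flow now 7.
Augment Plant→x2→x3→x1→x4→City: bottleneck 4, flow now 11. (uses reverse residual edge)
No augmenting path remains; maximum flow = 11.
In the residual graph, reachable from Plant: {Plant, x2, x3}.
Min-cut edges: Plant→x1 (7), x3→City (4); capacity 7 + 4 = 11.
This cut is saturated, so no flow can exceed 11.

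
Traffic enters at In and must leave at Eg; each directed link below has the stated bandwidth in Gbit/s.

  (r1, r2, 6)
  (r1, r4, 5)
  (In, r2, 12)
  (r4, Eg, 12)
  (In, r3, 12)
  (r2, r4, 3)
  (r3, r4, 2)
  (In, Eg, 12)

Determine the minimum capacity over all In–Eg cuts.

Augment In→Eg: bottleneck 12, flow now 12.
Augment In→r2→r4→Eg: bottleneck 3, flow now 15.
Augment In→r3→r4→Eg: bottleneck 2, flow now 17.
No augmenting path remains; maximum flow = 17.
By max-flow min-cut, the minimum cut capacity equals the max flow.
In the residual graph, reachable from In: {In, r2, r3}.
Min-cut edges: In→Eg (12), r2→r4 (3), r3→r4 (2); capacity 12 + 3 + 2 = 17.

17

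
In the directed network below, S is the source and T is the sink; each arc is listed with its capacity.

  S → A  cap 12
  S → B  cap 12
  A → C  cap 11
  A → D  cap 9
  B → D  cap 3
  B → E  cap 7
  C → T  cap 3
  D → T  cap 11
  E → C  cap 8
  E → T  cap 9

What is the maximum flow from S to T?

21

Augment S→A→C→T: bottleneck 3, flow now 3.
Augment S→A→D→T: bottleneck 9, flow now 12.
Augment S→B→D→T: bottleneck 2, flow now 14.
Augment S→B→E→T: bottleneck 7, flow now 21.
No augmenting path remains; maximum flow = 21.
In the residual graph, reachable from S: {S, A, B, C, D}.
Min-cut edges: B→E (7), C→T (3), D→T (11); capacity 7 + 3 + 11 = 21.
This cut is saturated, so no flow can exceed 21.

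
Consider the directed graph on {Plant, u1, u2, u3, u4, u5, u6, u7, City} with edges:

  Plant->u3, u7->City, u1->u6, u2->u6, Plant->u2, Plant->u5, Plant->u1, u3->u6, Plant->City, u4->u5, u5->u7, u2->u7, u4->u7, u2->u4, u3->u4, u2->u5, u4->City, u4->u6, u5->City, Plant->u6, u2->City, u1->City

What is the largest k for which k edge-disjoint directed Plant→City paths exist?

5

Assign every edge capacity 1; by Menger, the answer equals the max flow.
Path Plant→City (+1); total 1.
Path Plant→u1→City (+1); total 2.
Path Plant→u2→City (+1); total 3.
Path Plant→u5→City (+1); total 4.
Path Plant→u3→u4→City (+1); total 5.
No residual Plant→City path; max flow = 5.
Certifying cut of size 5: {Plant→City, Plant→u1, Plant→u2, Plant→u3, Plant→u5}.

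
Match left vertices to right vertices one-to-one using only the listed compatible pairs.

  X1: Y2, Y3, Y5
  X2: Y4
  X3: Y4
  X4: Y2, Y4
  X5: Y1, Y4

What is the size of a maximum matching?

Unit-capacity flow: source→left, listed edges, right→sink; max matching = max flow.
Augmenting path X1→Y2 (+1); matched 1.
Augmenting path X2→Y4 (+1); matched 2.
Augmenting path X5→Y1 (+1); matched 3.
Augmenting path X4→Y2→X1→Y3 (+1); matched 4.
No augmenting path remains; maximum matching = 4.
König certificate: {X1, X4, X5, Y4} is a vertex cover of size 4 (every listed pair touches it), so no matching can be larger.

4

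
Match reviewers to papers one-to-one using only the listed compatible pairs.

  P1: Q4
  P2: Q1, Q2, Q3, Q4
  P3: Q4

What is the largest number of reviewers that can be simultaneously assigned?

2

Unit-capacity flow: source→left, listed edges, right→sink; max matching = max flow.
Augmenting path P1→Q4 (+1); matched 1.
Augmenting path P2→Q1 (+1); matched 2.
No augmenting path remains; maximum matching = 2.
König certificate: {P2, Q4} is a vertex cover of size 2 (every listed pair touches it), so no matching can be larger.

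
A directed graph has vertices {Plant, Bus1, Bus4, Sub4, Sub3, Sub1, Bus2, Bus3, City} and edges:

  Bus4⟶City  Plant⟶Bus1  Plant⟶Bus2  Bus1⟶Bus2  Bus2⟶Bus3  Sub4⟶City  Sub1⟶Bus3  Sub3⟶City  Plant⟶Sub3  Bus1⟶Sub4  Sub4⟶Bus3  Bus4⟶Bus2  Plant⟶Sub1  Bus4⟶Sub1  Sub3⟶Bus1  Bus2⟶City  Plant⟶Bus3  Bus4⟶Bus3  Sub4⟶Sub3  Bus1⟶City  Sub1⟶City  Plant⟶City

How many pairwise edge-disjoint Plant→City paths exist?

Assign every edge capacity 1; by Menger, the answer equals the max flow.
Path Plant→City (+1); total 1.
Path Plant→Bus1→City (+1); total 2.
Path Plant→Sub3→City (+1); total 3.
Path Plant→Sub1→City (+1); total 4.
Path Plant→Bus2→City (+1); total 5.
No residual Plant→City path; max flow = 5.
Certifying cut of size 5: {Plant→Bus1, Plant→Bus2, Plant→City, Plant→Sub1, Plant→Sub3}.

5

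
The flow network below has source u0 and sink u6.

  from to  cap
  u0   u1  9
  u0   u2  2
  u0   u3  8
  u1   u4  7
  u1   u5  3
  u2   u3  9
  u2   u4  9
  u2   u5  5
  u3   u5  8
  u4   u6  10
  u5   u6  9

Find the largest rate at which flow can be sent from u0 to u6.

Augment u0→u1→u4→u6: bottleneck 7, flow now 7.
Augment u0→u1→u5→u6: bottleneck 2, flow now 9.
Augment u0→u2→u4→u6: bottleneck 2, flow now 11.
Augment u0→u3→u5→u6: bottleneck 7, flow now 18.
No augmenting path remains; maximum flow = 18.
In the residual graph, reachable from u0: {u0, u1, u3, u5}.
Min-cut edges: u0→u2 (2), u1→u4 (7), u5→u6 (9); capacity 2 + 7 + 9 = 18.
This cut is saturated, so no flow can exceed 18.

18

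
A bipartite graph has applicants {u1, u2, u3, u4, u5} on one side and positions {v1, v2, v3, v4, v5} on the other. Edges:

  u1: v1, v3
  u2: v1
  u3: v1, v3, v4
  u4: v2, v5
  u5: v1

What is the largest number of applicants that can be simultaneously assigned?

Unit-capacity flow: source→left, listed edges, right→sink; max matching = max flow.
Augmenting path u1→v1 (+1); matched 1.
Augmenting path u3→v3 (+1); matched 2.
Augmenting path u4→v2 (+1); matched 3.
Augmenting path u2→v1→u1→v3→u3→v4 (+1); matched 4.
No augmenting path remains; maximum matching = 4.
König certificate: {u1, u3, u4, v1} is a vertex cover of size 4 (every listed pair touches it), so no matching can be larger.

4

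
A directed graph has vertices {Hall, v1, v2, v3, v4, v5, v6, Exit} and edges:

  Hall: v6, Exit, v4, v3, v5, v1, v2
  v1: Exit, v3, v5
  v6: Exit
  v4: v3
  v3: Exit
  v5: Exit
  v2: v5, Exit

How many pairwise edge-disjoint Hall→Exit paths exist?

Assign every edge capacity 1; by Menger, the answer equals the max flow.
Path Hall→Exit (+1); total 1.
Path Hall→v1→Exit (+1); total 2.
Path Hall→v2→Exit (+1); total 3.
Path Hall→v3→Exit (+1); total 4.
Path Hall→v5→Exit (+1); total 5.
Path Hall→v6→Exit (+1); total 6.
No residual Hall→Exit path; max flow = 6.
Certifying cut of size 6: {Hall→Exit, Hall→v1, Hall→v2, Hall→v5, Hall→v6, v3→Exit}.

6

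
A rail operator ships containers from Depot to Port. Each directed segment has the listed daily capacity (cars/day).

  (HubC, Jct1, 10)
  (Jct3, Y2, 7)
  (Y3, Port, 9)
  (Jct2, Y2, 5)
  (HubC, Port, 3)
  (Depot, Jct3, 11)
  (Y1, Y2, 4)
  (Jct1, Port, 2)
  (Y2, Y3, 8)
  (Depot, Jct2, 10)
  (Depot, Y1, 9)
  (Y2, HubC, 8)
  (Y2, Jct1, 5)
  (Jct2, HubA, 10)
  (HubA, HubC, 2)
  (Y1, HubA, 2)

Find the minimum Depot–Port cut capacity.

13

Augment Depot→Y1→Y2→HubC→Port: bottleneck 3, flow now 3.
Augment Depot→Y1→Y2→Y3→Port: bottleneck 1, flow now 4.
Augment Depot→Jct2→Y2→Y3→Port: bottleneck 5, flow now 9.
Augment Depot→Jct3→Y2→Y3→Port: bottleneck 2, flow now 11.
Augment Depot→Jct3→Y2→Jct1→Port: bottleneck 2, flow now 13.
No augmenting path remains; maximum flow = 13.
By max-flow min-cut, the minimum cut capacity equals the max flow.
In the residual graph, reachable from Depot: {Depot, Y1, Jct2, Jct3, Y2, HubA, HubC, Jct1}.
Min-cut edges: Y2→Y3 (8), HubC→Port (3), Jct1→Port (2); capacity 8 + 3 + 2 = 13.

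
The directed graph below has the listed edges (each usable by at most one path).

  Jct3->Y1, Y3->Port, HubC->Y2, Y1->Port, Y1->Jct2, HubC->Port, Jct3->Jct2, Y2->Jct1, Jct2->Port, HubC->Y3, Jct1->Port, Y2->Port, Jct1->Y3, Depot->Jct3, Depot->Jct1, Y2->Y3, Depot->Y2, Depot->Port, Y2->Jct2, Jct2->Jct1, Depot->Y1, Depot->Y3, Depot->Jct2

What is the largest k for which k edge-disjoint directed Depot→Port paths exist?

Assign every edge capacity 1; by Menger, the answer equals the max flow.
Path Depot→Port (+1); total 1.
Path Depot→Jct1→Port (+1); total 2.
Path Depot→Y3→Port (+1); total 3.
Path Depot→Y2→Port (+1); total 4.
Path Depot→Y1→Port (+1); total 5.
Path Depot→Jct2→Port (+1); total 6.
No residual Depot→Port path; max flow = 6.
Certifying cut of size 6: {Depot→Port, Depot→Y2, Jct1→Port, Jct2→Port, Y1→Port, Y3→Port}.

6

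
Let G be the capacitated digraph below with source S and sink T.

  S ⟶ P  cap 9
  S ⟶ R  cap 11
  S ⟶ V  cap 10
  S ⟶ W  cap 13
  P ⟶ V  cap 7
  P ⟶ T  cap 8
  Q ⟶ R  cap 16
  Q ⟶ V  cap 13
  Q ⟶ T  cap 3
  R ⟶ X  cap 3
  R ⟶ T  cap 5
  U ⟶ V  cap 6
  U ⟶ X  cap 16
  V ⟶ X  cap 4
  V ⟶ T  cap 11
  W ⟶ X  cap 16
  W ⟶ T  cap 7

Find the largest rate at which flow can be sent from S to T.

31

Augment S→P→T: bottleneck 8, flow now 8.
Augment S→R→T: bottleneck 5, flow now 13.
Augment S→V→T: bottleneck 10, flow now 23.
Augment S→W→T: bottleneck 7, flow now 30.
Augment S→P→V→T: bottleneck 1, flow now 31.
No augmenting path remains; maximum flow = 31.
In the residual graph, reachable from S: {S, R, W, X}.
Min-cut edges: S→P (9), S→V (10), R→T (5), W→T (7); capacity 9 + 10 + 5 + 7 = 31.
This cut is saturated, so no flow can exceed 31.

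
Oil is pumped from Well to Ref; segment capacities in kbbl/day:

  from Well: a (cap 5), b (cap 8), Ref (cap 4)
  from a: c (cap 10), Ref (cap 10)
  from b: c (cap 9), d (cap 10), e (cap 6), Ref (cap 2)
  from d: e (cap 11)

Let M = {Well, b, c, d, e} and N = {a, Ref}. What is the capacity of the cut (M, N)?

Edges leaving {Well, b, c, d, e}: Well→a (5), Well→Ref (4), b→Ref (2).
Cut capacity = 5 + 4 + 2 = 11.

11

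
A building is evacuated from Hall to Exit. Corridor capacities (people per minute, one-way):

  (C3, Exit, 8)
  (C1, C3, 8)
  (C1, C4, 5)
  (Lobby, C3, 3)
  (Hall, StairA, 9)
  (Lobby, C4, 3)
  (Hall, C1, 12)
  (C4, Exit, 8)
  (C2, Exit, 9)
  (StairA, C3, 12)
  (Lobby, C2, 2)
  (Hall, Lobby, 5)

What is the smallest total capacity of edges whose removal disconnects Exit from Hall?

Augment Hall→Lobby→C4→Exit: bottleneck 3, flow now 3.
Augment Hall→Lobby→C3→Exit: bottleneck 2, flow now 5.
Augment Hall→C1→C4→Exit: bottleneck 5, flow now 10.
Augment Hall→C1→C3→Exit: bottleneck 6, flow now 16.
Augment Hall→C1→C3→Lobby→C2→Exit: bottleneck 1, flow now 17. (uses reverse residual edge)
Augment Hall→StairA→C3→Lobby→C2→Exit: bottleneck 1, flow now 18. (uses reverse residual edge)
No augmenting path remains; maximum flow = 18.
By max-flow min-cut, the minimum cut capacity equals the max flow.
In the residual graph, reachable from Hall: {Hall, C1, StairA, C3}.
Min-cut edges: Hall→Lobby (5), C1→C4 (5), C3→Exit (8); capacity 5 + 5 + 8 = 18.

18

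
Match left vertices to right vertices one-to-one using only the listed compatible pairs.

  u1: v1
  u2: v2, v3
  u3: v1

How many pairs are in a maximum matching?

2

Unit-capacity flow: source→left, listed edges, right→sink; max matching = max flow.
Augmenting path u1→v1 (+1); matched 1.
Augmenting path u2→v2 (+1); matched 2.
No augmenting path remains; maximum matching = 2.
König certificate: {u2, v1} is a vertex cover of size 2 (every listed pair touches it), so no matching can be larger.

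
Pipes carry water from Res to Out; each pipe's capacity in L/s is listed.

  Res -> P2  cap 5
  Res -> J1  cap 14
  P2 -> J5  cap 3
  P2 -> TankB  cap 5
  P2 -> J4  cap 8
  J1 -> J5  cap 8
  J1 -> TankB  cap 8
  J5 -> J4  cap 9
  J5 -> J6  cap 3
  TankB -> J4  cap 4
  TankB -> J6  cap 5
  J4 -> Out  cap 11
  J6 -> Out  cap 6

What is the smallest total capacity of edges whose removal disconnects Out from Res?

Augment Res→P2→J4→Out: bottleneck 5, flow now 5.
Augment Res→J1→J5→J4→Out: bottleneck 6, flow now 11.
Augment Res→J1→J5→J6→Out: bottleneck 2, flow now 13.
Augment Res→J1→TankB→J6→Out: bottleneck 4, flow now 17.
No augmenting path remains; maximum flow = 17.
By max-flow min-cut, the minimum cut capacity equals the max flow.
In the residual graph, reachable from Res: {Res, P2, J1, J5, TankB, J4, J6}.
Min-cut edges: J4→Out (11), J6→Out (6); capacity 11 + 6 = 17.

17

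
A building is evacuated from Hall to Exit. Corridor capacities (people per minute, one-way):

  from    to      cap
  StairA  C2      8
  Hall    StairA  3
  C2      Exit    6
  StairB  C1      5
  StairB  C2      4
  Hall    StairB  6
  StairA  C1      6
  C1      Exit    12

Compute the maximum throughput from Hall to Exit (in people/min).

Augment Hall→StairA→C2→Exit: bottleneck 3, flow now 3.
Augment Hall→StairB→C2→Exit: bottleneck 3, flow now 6.
Augment Hall→StairB→C1→Exit: bottleneck 3, flow now 9.
No augmenting path remains; maximum flow = 9.
In the residual graph, reachable from Hall: {Hall}.
Min-cut edges: Hall→StairA (3), Hall→StairB (6); capacity 3 + 6 = 9.
This cut is saturated, so no flow can exceed 9.

9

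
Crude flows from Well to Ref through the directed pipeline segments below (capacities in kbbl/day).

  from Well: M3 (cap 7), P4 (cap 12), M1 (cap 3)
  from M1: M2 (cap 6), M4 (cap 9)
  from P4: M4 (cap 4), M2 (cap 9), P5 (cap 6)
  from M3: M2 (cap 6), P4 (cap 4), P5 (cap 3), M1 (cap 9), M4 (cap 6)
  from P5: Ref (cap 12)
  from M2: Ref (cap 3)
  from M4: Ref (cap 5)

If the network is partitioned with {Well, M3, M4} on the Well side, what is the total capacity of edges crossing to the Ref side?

Edges leaving {Well, M3, M4}: Well→M1 (3), Well→P4 (12), M3→M1 (9), M3→P4 (4), M3→P5 (3), M3→M2 (6), M4→Ref (5).
Cut capacity = 3 + 12 + 9 + 4 + 3 + 6 + 5 = 42.

42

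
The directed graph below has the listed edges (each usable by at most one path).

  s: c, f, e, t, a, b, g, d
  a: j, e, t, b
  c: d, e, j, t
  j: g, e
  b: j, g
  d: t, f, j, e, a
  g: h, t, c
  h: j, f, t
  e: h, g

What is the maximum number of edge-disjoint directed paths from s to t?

Assign every edge capacity 1; by Menger, the answer equals the max flow.
Path s→t (+1); total 1.
Path s→a→t (+1); total 2.
Path s→c→t (+1); total 3.
Path s→d→t (+1); total 4.
Path s→g→t (+1); total 5.
Path s→e→h→t (+1); total 6.
No residual s→t path; max flow = 6.
Certifying cut of size 6: {a→t, c→t, d→t, g→t, h→t, s→t}.

6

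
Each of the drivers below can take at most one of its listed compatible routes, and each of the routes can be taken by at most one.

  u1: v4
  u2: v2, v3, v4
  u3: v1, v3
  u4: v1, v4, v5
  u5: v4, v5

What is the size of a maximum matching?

5

Unit-capacity flow: source→left, listed edges, right→sink; max matching = max flow.
Augmenting path u1→v4 (+1); matched 1.
Augmenting path u2→v2 (+1); matched 2.
Augmenting path u3→v1 (+1); matched 3.
Augmenting path u4→v5 (+1); matched 4.
Augmenting path u5→v5→u4→v1→u3→v3 (+1); matched 5.
No augmenting path remains; maximum matching = 5.
König certificate: {u1, u2, u3, u4, u5} is a vertex cover of size 5 (every listed pair touches it), so no matching can be larger.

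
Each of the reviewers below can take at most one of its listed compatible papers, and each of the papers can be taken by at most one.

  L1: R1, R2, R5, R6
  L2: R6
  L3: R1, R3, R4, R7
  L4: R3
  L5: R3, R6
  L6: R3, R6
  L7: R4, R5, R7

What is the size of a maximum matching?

Unit-capacity flow: source→left, listed edges, right→sink; max matching = max flow.
Augmenting path L1→R1 (+1); matched 1.
Augmenting path L2→R6 (+1); matched 2.
Augmenting path L3→R3 (+1); matched 3.
Augmenting path L7→R4 (+1); matched 4.
Augmenting path L4→R3→L3→R7 (+1); matched 5.
No augmenting path remains; maximum matching = 5.
König certificate: {L1, L3, L7, R3, R6} is a vertex cover of size 5 (every listed pair touches it), so no matching can be larger.

5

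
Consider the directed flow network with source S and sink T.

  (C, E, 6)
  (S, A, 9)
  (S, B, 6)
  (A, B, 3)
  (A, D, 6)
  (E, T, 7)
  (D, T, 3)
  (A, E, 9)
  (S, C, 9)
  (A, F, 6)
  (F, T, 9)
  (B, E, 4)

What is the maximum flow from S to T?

16

Augment S→A→D→T: bottleneck 3, flow now 3.
Augment S→A→E→T: bottleneck 6, flow now 9.
Augment S→B→E→T: bottleneck 1, flow now 10.
Augment S→B→E→A→F→T: bottleneck 3, flow now 13. (uses reverse residual edge)
Augment S→C→E→A→F→T: bottleneck 3, flow now 16. (uses reverse residual edge)
No augmenting path remains; maximum flow = 16.
In the residual graph, reachable from S: {S, B, C, E}.
Min-cut edges: S→A (9), E→T (7); capacity 9 + 7 = 16.
This cut is saturated, so no flow can exceed 16.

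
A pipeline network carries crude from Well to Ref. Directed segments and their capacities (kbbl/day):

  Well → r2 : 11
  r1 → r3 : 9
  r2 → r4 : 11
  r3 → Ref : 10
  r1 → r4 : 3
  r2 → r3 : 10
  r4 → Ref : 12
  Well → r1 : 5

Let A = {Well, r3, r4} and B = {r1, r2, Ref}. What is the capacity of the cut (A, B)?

38

Edges leaving {Well, r3, r4}: Well→r1 (5), Well→r2 (11), r3→Ref (10), r4→Ref (12).
Cut capacity = 5 + 11 + 10 + 12 = 38.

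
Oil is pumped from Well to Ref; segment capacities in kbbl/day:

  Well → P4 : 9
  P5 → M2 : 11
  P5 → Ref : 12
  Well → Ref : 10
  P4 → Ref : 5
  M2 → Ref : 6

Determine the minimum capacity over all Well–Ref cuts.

Augment Well→Ref: bottleneck 10, flow now 10.
Augment Well→P4→Ref: bottleneck 5, flow now 15.
No augmenting path remains; maximum flow = 15.
By max-flow min-cut, the minimum cut capacity equals the max flow.
In the residual graph, reachable from Well: {Well, P4}.
Min-cut edges: Well→Ref (10), P4→Ref (5); capacity 10 + 5 = 15.

15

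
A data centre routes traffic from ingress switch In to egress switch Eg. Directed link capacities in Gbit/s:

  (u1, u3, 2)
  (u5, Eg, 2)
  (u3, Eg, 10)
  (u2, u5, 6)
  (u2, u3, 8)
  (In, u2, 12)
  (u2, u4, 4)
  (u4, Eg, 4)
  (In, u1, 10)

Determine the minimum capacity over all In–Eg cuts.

Augment In→u1→u3→Eg: bottleneck 2, flow now 2.
Augment In→u2→u3→Eg: bottleneck 8, flow now 10.
Augment In→u2→u4→Eg: bottleneck 4, flow now 14.
No augmenting path remains; maximum flow = 14.
By max-flow min-cut, the minimum cut capacity equals the max flow.
In the residual graph, reachable from In: {In, u1}.
Min-cut edges: In→u2 (12), u1→u3 (2); capacity 12 + 2 = 14.

14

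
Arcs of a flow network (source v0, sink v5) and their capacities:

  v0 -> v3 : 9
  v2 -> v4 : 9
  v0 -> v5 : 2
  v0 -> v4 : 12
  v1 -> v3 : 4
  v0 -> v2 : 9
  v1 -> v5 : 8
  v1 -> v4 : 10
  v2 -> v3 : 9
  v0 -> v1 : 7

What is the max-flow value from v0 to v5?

Augment v0→v5: bottleneck 2, flow now 2.
Augment v0→v1→v5: bottleneck 7, flow now 9.
No augmenting path remains; maximum flow = 9.
In the residual graph, reachable from v0: {v0, v2, v3, v4}.
Min-cut edges: v0→v1 (7), v0→v5 (2); capacity 7 + 2 = 9.
This cut is saturated, so no flow can exceed 9.

9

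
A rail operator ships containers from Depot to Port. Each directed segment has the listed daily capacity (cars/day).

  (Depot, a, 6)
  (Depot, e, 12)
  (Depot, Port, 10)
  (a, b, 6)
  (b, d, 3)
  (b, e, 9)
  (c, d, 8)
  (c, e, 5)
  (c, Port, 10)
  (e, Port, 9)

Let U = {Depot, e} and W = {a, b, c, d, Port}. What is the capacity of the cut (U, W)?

25

Edges leaving {Depot, e}: Depot→a (6), Depot→Port (10), e→Port (9).
Cut capacity = 6 + 10 + 9 = 25.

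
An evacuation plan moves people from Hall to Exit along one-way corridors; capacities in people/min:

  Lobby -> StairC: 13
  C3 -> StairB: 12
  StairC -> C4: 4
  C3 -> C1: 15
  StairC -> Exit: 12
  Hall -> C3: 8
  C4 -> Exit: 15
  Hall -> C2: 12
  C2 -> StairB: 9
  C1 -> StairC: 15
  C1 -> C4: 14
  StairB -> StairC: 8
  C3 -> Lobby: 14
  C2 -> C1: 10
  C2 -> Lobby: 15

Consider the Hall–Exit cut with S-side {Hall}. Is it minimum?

Given cut capacity: 8 + 12 = 20.
Augment Hall→C3→C1→C4→Exit: bottleneck 8, flow now 8.
Augment Hall→C2→C1→C4→Exit: bottleneck 6, flow now 14.
Augment Hall→C2→C1→StairC→Exit: bottleneck 4, flow now 18.
Augment Hall→C2→Lobby→StairC→Exit: bottleneck 2, flow now 20.
No augmenting path remains; maximum flow = 20.
Cut capacity 20 equals the max flow, so it is a minimum cut.

Yes — it is a minimum cut (capacity 20).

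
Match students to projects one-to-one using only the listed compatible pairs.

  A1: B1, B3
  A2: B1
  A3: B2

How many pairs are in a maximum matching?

Unit-capacity flow: source→left, listed edges, right→sink; max matching = max flow.
Augmenting path A1→B1 (+1); matched 1.
Augmenting path A3→B2 (+1); matched 2.
Augmenting path A2→B1→A1→B3 (+1); matched 3.
No augmenting path remains; maximum matching = 3.
König certificate: {A1, A2, A3} is a vertex cover of size 3 (every listed pair touches it), so no matching can be larger.

3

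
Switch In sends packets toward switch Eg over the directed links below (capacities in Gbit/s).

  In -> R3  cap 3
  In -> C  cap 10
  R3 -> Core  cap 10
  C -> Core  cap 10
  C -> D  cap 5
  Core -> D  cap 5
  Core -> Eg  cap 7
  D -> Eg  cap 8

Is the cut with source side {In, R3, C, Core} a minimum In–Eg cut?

Given cut capacity: 5 + 5 + 7 = 17.
Augment In→R3→Core→Eg: bottleneck 3, flow now 3.
Augment In→C→Core→Eg: bottleneck 4, flow now 7.
Augment In→C→D→Eg: bottleneck 5, flow now 12.
Augment In→C→Core→D→Eg: bottleneck 1, flow now 13.
No augmenting path remains; maximum flow = 13.
In the residual graph, reachable from In: {In}.
Min-cut edges: In→R3 (3), In→C (10); capacity 3 + 10 = 13.
Cut capacity 17 exceeds the max flow 13, so it is not minimum.

No — its capacity is 17, but the minimum cut has capacity 13.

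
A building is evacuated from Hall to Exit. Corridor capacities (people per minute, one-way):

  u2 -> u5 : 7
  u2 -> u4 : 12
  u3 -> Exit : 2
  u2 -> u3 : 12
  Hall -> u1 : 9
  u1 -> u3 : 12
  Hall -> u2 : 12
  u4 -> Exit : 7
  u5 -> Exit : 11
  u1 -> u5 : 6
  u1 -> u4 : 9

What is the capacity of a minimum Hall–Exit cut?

20

Augment Hall→u1→u3→Exit: bottleneck 2, flow now 2.
Augment Hall→u1→u4→Exit: bottleneck 7, flow now 9.
Augment Hall→u2→u5→Exit: bottleneck 7, flow now 16.
Augment Hall→u2→u3→u1→u5→Exit: bottleneck 2, flow now 18. (uses reverse residual edge)
Augment Hall→u2→u4→u1→u5→Exit: bottleneck 2, flow now 20. (uses reverse residual edge)
No augmenting path remains; maximum flow = 20.
By max-flow min-cut, the minimum cut capacity equals the max flow.
In the residual graph, reachable from Hall: {Hall, u1, u2, u3, u4, u5}.
Min-cut edges: u3→Exit (2), u4→Exit (7), u5→Exit (11); capacity 2 + 7 + 11 = 20.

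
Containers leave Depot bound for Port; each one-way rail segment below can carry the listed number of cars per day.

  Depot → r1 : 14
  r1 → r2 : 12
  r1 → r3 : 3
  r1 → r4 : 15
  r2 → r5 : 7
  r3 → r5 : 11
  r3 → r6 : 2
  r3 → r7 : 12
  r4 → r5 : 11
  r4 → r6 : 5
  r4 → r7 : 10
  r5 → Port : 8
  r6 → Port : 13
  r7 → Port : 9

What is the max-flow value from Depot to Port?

Augment Depot→r1→r2→r5→Port: bottleneck 7, flow now 7.
Augment Depot→r1→r3→r5→Port: bottleneck 1, flow now 8.
Augment Depot→r1→r3→r6→Port: bottleneck 2, flow now 10.
Augment Depot→r1→r4→r6→Port: bottleneck 4, flow now 14.
No augmenting path remains; maximum flow = 14.
In the residual graph, reachable from Depot: {Depot}.
Min-cut edges: Depot→r1 (14); capacity 14 = 14.
This cut is saturated, so no flow can exceed 14.

14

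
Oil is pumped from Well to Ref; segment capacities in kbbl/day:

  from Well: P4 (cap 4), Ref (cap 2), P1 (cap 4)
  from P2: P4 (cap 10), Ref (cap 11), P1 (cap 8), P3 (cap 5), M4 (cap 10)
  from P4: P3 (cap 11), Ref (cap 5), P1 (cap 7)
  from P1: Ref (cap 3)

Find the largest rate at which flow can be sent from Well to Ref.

9

Augment Well→Ref: bottleneck 2, flow now 2.
Augment Well→P4→Ref: bottleneck 4, flow now 6.
Augment Well→P1→Ref: bottleneck 3, flow now 9.
No augmenting path remains; maximum flow = 9.
In the residual graph, reachable from Well: {Well, P1}.
Min-cut edges: Well→P4 (4), Well→Ref (2), P1→Ref (3); capacity 4 + 2 + 3 = 9.
This cut is saturated, so no flow can exceed 9.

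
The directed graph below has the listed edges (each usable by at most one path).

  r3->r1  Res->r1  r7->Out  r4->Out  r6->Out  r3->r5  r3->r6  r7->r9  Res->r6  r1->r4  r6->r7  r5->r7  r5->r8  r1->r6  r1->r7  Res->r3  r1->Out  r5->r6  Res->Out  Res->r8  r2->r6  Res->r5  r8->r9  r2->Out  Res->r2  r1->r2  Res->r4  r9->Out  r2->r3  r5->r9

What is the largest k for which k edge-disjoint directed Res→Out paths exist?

Assign every edge capacity 1; by Menger, the answer equals the max flow.
Path Res→Out (+1); total 1.
Path Res→r1→Out (+1); total 2.
Path Res→r2→Out (+1); total 3.
Path Res→r4→Out (+1); total 4.
Path Res→r6→Out (+1); total 5.
Path Res→r5→r7→Out (+1); total 6.
Path Res→r8→r9→Out (+1); total 7.
No residual Res→Out path; max flow = 7.
Certifying cut of size 7: {Res→Out, r1→Out, r2→Out, r4→Out, r6→Out, r7→Out, r9→Out}.

7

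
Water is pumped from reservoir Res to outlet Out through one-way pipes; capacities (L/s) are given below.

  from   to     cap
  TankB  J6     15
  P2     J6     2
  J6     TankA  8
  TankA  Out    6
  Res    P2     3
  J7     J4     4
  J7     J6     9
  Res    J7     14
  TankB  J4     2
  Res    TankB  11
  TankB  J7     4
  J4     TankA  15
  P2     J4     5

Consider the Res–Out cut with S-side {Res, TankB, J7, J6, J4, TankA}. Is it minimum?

No — its capacity is 9, but the minimum cut has capacity 6.

Given cut capacity: 3 + 6 = 9.
Augment Res→P2→J6→TankA→Out: bottleneck 2, flow now 2.
Augment Res→P2→J4→TankA→Out: bottleneck 1, flow now 3.
Augment Res→TankB→J6→TankA→Out: bottleneck 3, flow now 6.
No augmenting path remains; maximum flow = 6.
In the residual graph, reachable from Res: {Res, P2, TankB, J7, J6, J4, TankA}.
Min-cut edges: TankA→Out (6); capacity 6 = 6.
Cut capacity 9 exceeds the max flow 6, so it is not minimum.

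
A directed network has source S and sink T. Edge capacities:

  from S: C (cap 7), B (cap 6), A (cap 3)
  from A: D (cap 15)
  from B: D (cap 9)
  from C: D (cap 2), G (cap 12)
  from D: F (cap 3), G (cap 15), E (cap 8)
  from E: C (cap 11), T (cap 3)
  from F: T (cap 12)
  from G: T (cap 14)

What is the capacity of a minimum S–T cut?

Augment S→C→G→T: bottleneck 7, flow now 7.
Augment S→A→D→E→T: bottleneck 3, flow now 10.
Augment S→B→D→F→T: bottleneck 3, flow now 13.
Augment S→B→D→G→T: bottleneck 3, flow now 16.
No augmenting path remains; maximum flow = 16.
By max-flow min-cut, the minimum cut capacity equals the max flow.
In the residual graph, reachable from S: {S}.
Min-cut edges: S→A (3), S→B (6), S→C (7); capacity 3 + 6 + 7 = 16.

16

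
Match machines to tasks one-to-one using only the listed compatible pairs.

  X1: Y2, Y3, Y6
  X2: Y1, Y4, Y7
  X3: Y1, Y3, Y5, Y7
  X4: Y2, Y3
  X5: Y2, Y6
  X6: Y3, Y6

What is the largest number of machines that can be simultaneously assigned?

5

Unit-capacity flow: source→left, listed edges, right→sink; max matching = max flow.
Augmenting path X1→Y2 (+1); matched 1.
Augmenting path X2→Y1 (+1); matched 2.
Augmenting path X3→Y3 (+1); matched 3.
Augmenting path X5→Y6 (+1); matched 4.
Augmenting path X4→Y3→X3→Y5 (+1); matched 5.
No augmenting path remains; maximum matching = 5.
König certificate: {X2, X3, Y2, Y3, Y6} is a vertex cover of size 5 (every listed pair touches it), so no matching can be larger.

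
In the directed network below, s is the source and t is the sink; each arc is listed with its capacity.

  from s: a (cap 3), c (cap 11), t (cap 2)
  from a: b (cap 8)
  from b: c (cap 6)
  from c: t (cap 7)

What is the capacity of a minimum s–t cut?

Augment s→t: bottleneck 2, flow now 2.
Augment s→c→t: bottleneck 7, flow now 9.
No augmenting path remains; maximum flow = 9.
By max-flow min-cut, the minimum cut capacity equals the max flow.
In the residual graph, reachable from s: {s, a, b, c}.
Min-cut edges: s→t (2), c→t (7); capacity 2 + 7 = 9.

9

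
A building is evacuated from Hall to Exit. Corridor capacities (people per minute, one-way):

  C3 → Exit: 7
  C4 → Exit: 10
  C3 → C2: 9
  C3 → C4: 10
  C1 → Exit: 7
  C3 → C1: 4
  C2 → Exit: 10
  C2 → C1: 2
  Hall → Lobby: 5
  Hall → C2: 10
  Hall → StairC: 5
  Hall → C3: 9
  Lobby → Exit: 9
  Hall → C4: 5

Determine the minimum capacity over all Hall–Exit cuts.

29

Augment Hall→Lobby→Exit: bottleneck 5, flow now 5.
Augment Hall→C3→Exit: bottleneck 7, flow now 12.
Augment Hall→C4→Exit: bottleneck 5, flow now 17.
Augment Hall→C2→Exit: bottleneck 10, flow now 27.
Augment Hall→C3→C4→Exit: bottleneck 2, flow now 29.
No augmenting path remains; maximum flow = 29.
By max-flow min-cut, the minimum cut capacity equals the max flow.
In the residual graph, reachable from Hall: {Hall, StairC}.
Min-cut edges: Hall→Lobby (5), Hall→C3 (9), Hall→C4 (5), Hall→C2 (10); capacity 5 + 9 + 5 + 10 = 29.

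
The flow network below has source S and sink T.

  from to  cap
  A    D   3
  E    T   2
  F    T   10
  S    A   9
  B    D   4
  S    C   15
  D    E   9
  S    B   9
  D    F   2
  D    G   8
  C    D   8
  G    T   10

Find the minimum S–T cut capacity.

Augment S→A→D→E→T: bottleneck 2, flow now 2.
Augment S→A→D→F→T: bottleneck 1, flow now 3.
Augment S→B→D→F→T: bottleneck 1, flow now 4.
Augment S→B→D→G→T: bottleneck 3, flow now 7.
Augment S→C→D→G→T: bottleneck 5, flow now 12.
No augmenting path remains; maximum flow = 12.
By max-flow min-cut, the minimum cut capacity equals the max flow.
In the residual graph, reachable from S: {S, A, B, C, D, E}.
Min-cut edges: D→F (2), D→G (8), E→T (2); capacity 2 + 8 + 2 = 12.

12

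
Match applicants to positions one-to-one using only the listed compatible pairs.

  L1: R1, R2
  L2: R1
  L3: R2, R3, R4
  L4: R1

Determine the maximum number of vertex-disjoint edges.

3

Unit-capacity flow: source→left, listed edges, right→sink; max matching = max flow.
Augmenting path L1→R1 (+1); matched 1.
Augmenting path L3→R2 (+1); matched 2.
Augmenting path L2→R1→L1→R2→L3→R3 (+1); matched 3.
No augmenting path remains; maximum matching = 3.
König certificate: {L1, L3, R1} is a vertex cover of size 3 (every listed pair touches it), so no matching can be larger.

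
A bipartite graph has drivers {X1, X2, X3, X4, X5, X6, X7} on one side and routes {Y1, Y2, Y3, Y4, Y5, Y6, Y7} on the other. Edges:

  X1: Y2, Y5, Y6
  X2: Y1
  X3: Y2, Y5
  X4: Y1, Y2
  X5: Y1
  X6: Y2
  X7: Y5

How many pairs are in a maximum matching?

Unit-capacity flow: source→left, listed edges, right→sink; max matching = max flow.
Augmenting path X1→Y2 (+1); matched 1.
Augmenting path X2→Y1 (+1); matched 2.
Augmenting path X3→Y5 (+1); matched 3.
Augmenting path X4→Y2→X1→Y6 (+1); matched 4.
No augmenting path remains; maximum matching = 4.
König certificate: {X1, Y1, Y2, Y5} is a vertex cover of size 4 (every listed pair touches it), so no matching can be larger.

4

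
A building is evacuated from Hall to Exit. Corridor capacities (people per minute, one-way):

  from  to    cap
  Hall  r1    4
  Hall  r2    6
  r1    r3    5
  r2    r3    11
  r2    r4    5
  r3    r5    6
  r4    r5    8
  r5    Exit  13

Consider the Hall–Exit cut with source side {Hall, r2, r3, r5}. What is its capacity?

22

Edges leaving {Hall, r2, r3, r5}: Hall→r1 (4), r2→r4 (5), r5→Exit (13).
Cut capacity = 4 + 5 + 13 = 22.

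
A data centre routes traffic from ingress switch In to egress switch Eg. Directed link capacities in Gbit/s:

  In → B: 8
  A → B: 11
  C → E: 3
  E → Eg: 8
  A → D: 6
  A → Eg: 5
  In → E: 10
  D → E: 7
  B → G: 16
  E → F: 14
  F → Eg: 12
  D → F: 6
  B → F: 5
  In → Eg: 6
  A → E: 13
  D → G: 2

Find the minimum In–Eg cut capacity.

Augment In→Eg: bottleneck 6, flow now 6.
Augment In→E→Eg: bottleneck 8, flow now 14.
Augment In→B→F→Eg: bottleneck 5, flow now 19.
Augment In→E→F→Eg: bottleneck 2, flow now 21.
No augmenting path remains; maximum flow = 21.
By max-flow min-cut, the minimum cut capacity equals the max flow.
In the residual graph, reachable from In: {In, B, G}.
Min-cut edges: In→E (10), In→Eg (6), B→F (5); capacity 10 + 6 + 5 = 21.

21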